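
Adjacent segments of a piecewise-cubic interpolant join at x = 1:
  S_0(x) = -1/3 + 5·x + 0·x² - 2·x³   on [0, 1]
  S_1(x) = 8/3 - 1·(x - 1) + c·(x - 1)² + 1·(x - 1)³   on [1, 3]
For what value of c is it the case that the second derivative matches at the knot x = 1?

-6

S_0''(x) = 0 - 12·x, so S_0''(1) = -12. On the right, S_1''(1) = 2c, so c = -6.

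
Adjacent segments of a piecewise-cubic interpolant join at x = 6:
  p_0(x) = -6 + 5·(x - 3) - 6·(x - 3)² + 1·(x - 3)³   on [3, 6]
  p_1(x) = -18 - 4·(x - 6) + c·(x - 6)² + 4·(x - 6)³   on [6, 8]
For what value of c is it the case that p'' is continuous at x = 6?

3

p_0''(x) = -12 + 6·(x - 3), so p_0''(6) = 6. On the right, p_1''(6) = 2c, so c = 3.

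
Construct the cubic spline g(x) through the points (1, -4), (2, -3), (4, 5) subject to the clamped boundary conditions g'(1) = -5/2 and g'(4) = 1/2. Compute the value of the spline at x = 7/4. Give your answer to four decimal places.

Let M_i = g''(x_i). Step sizes h_i = 1, 2; slopes of the chords Δ_i = (y_(i+1) - y_i)/h_i = 1, 4.
  1·M_0 + 6·M_1 + 2·M_2 = 6(Δ_1 - Δ_0) = 18
Clamped end conditions give two more equations: 2h_0·M_0 + h_0·M_1 = 6(Δ_0 - g'(1)) = 21 and h_1·M_1 + 2h_1·M_2 = 6(g'(4) - Δ_1) = -21.
Hence M_0 = 17/2, M_1 = 4, M_2 = -29/4.
On [1, 2], g(x) = -4 - 5/2·(x - 1) + 17/4·(x - 1)² - 3/4·(x - 1)³.
With (x - 1) = 3/4: g(7/4) = -973/256.

-3.8008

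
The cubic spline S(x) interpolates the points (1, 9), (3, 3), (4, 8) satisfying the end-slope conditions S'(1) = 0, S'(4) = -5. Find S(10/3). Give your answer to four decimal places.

With M_i denoting the second derivative at x_i, h_i = 2, 1, and Δ_i = (y_(i+1) − y_i)/h_i = -3, 5:
  2·M_0 + 6·M_1 + 1·M_2 = 6(Δ_1 - Δ_0) = 48
Clamped end conditions give two more equations: 2h_0·M_0 + h_0·M_1 = 6(Δ_0 - S'(1)) = -18 and h_1·M_1 + 2h_1·M_2 = 6(S'(4) - Δ_1) = -60.
Hence M_0 = -85/6, M_1 = 58/3, M_2 = -119/3.
On [3, 4], S(x) = 3 + 31/6·(x - 3) + 29/3·(x - 3)² - 59/6·(x - 3)³.
With (x - 3) = 1/3: S(10/3) = 440/81.

5.4321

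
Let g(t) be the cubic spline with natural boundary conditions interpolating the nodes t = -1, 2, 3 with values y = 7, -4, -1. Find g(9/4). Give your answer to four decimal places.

-3.5234

With m_i denoting the second derivative at x_i, h_i = 3, 1, and Δ_i = (y_(i+1) − y_i)/h_i = -11/3, 3:
  3·m_0 + 8·m_1 + 1·m_2 = 6(Δ_1 - Δ_0) = 40
Natural end conditions: m_0 = m_2 = 0.
Solving the tridiagonal system: m_0 = 0, m_1 = 5, m_2 = 0.
On [2, 3], g(t) = -4 + 4/3·(t - 2) + 5/2·(t - 2)² - 5/6·(t - 2)³.
With (t - 2) = 1/4: g(9/4) = -451/128.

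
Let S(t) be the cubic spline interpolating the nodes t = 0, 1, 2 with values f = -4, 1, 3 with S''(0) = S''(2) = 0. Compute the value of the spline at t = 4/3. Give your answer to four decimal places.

1.9444

Write M_i for S''(x_i). With h_i = 1, 1 and divided differences Δ_i = 5, 2, the continuity of S' gives the tridiagonal system
  1·M_0 + 4·M_1 + 1·M_2 = 6(Δ_1 - Δ_0) = -18
Natural end conditions: M_0 = M_2 = 0.
Solving: M_0 = 0, M_1 = -9/2, M_2 = 0.
On [1, 2], S(t) = 1 + 7/2·(t - 1) - 9/4·(t - 1)² + 3/4·(t - 1)³.
With (t - 1) = 1/3: S(4/3) = 35/18.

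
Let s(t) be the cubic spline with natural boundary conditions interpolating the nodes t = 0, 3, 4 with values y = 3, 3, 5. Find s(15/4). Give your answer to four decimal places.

4.4414

Put M_i = s'' at the i-th knot. Here h = (3, 1) and Δ = (0, 2), so the interior equations h_(i-1)·M_(i-1) + 2(h_(i-1)+h_i)·M_i + h_i·M_(i+1) = 6(Δ_i − Δ_(i-1)) read
  3·M_0 + 8·M_1 + 1·M_2 = 6(Δ_1 - Δ_0) = 12
Natural end conditions: M_0 = M_2 = 0.
Solving: M_0 = 0, M_1 = 3/2, M_2 = 0.
On [3, 4], s(t) = 3 + 3/2·(t - 3) + 3/4·(t - 3)² - 1/4·(t - 3)³.
With (t - 3) = 3/4: s(15/4) = 1137/256.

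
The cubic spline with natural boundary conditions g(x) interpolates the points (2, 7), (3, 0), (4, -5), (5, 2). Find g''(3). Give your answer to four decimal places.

With M_i denoting the second derivative at x_i, h_i = 1, 1, 1, and Δ_i = (y_(i+1) − y_i)/h_i = -7, -5, 7:
  1·M_0 + 4·M_1 + 1·M_2 = 6(Δ_1 - Δ_0) = 12
  1·M_1 + 4·M_2 + 1·M_3 = 6(Δ_2 - Δ_1) = 72
Natural end conditions: M_0 = M_3 = 0.
Hence M_0 = 0, M_1 = -8/5, M_2 = 92/5, M_3 = 0.

-1.6000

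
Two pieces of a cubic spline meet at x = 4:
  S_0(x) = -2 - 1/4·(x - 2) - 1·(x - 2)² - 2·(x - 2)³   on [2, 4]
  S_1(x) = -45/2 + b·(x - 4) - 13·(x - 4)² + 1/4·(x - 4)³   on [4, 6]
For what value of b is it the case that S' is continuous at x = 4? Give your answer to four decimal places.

-28.2500

S_0'(x) = -1/4 - 2·(x - 2) - 6·(x - 2)², so S_0'(4) = -113/4. On the right, S_1'(4) = b, so b = -113/4.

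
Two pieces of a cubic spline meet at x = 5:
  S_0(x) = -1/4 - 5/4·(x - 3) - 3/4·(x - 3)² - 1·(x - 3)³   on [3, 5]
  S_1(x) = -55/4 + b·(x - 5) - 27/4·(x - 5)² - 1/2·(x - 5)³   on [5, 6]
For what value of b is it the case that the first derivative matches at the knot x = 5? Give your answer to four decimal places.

S_0'(x) = -5/4 - 3/2·(x - 3) - 3·(x - 3)², so S_0'(5) = -65/4. On the right, S_1'(5) = b, so b = -65/4.

-16.2500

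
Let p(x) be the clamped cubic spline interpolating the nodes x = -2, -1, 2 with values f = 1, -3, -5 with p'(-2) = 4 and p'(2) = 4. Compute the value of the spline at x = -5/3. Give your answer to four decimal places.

1.0556

Put σ_i = p'' at the i-th knot. Here h = (1, 3) and Δ = (-4, -2/3), so the interior equations h_(i-1)·σ_(i-1) + 2(h_(i-1)+h_i)·σ_i + h_i·σ_(i+1) = 6(Δ_i − Δ_(i-1)) read
  1·σ_0 + 8·σ_1 + 3·σ_2 = 6(Δ_1 - Δ_0) = 20
Clamped end conditions give two more equations: 2h_0·σ_0 + h_0·σ_1 = 6(Δ_0 - p'(-2)) = -48 and h_1·σ_1 + 2h_1·σ_2 = 6(p'(2) - Δ_1) = 28.
Hence σ_0 = -53/2, σ_1 = 5, σ_2 = 13/6.
On [-2, -1], p(x) = 1 + 4·(x + 2) - 53/4·(x + 2)² + 21/4·(x + 2)³.
With (x + 2) = 1/3: p(-5/3) = 19/18.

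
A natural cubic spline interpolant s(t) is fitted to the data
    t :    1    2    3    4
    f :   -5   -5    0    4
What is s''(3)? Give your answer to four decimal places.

-3.6000

Put σ_i = s'' at the i-th knot. Here h = (1, 1, 1) and Δ = (0, 5, 4), so the interior equations h_(i-1)·σ_(i-1) + 2(h_(i-1)+h_i)·σ_i + h_i·σ_(i+1) = 6(Δ_i − Δ_(i-1)) read
  1·σ_0 + 4·σ_1 + 1·σ_2 = 6(Δ_1 - Δ_0) = 30
  1·σ_1 + 4·σ_2 + 1·σ_3 = 6(Δ_2 - Δ_1) = -6
Natural end conditions: σ_0 = σ_3 = 0.
Hence σ_0 = 0, σ_1 = 42/5, σ_2 = -18/5, σ_3 = 0.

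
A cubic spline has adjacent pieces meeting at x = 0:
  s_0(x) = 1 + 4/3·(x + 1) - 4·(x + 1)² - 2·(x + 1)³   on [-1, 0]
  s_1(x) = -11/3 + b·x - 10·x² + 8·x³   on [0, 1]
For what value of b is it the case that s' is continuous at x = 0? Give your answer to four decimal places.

-12.6667

s_0'(x) = 4/3 - 8·(x + 1) - 6·(x + 1)², so s_0'(0) = -38/3. On the right, s_1'(0) = b, so b = -38/3.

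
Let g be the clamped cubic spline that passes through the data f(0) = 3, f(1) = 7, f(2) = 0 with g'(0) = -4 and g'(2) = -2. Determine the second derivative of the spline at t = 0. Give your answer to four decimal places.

Write σ_i for g''(x_i). With h_i = 1, 1 and divided differences Δ_i = 4, -7, the continuity of g' gives the tridiagonal system
  1·σ_0 + 4·σ_1 + 1·σ_2 = 6(Δ_1 - Δ_0) = -66
Clamped end conditions give two more equations: 2h_0·σ_0 + h_0·σ_1 = 6(Δ_0 - g'(0)) = 48 and h_1·σ_1 + 2h_1·σ_2 = 6(g'(2) - Δ_1) = 30.
Forward elimination and back-substitution give σ_0 = 83/2, σ_1 = -35, σ_2 = 65/2.

41.5000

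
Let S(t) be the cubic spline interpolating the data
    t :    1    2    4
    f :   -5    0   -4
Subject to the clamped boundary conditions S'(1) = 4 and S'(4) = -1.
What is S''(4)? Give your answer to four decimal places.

6.8333

Put m_i = S'' at the i-th knot. Here h = (1, 2) and Δ = (5, -2), so the interior equations h_(i-1)·m_(i-1) + 2(h_(i-1)+h_i)·m_i + h_i·m_(i+1) = 6(Δ_i − Δ_(i-1)) read
  1·m_0 + 6·m_1 + 2·m_2 = 6(Δ_1 - Δ_0) = -42
Clamped end conditions give two more equations: 2h_0·m_0 + h_0·m_1 = 6(Δ_0 - S'(1)) = 6 and h_1·m_1 + 2h_1·m_2 = 6(S'(4) - Δ_1) = 6.
Solving: m_0 = 25/3, m_1 = -32/3, m_2 = 41/6.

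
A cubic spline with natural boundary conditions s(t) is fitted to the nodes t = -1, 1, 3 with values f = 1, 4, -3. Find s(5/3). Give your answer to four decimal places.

With M_i denoting the second derivative at x_i, h_i = 2, 2, and Δ_i = (y_(i+1) − y_i)/h_i = 3/2, -7/2:
  2·M_0 + 8·M_1 + 2·M_2 = 6(Δ_1 - Δ_0) = -30
Natural end conditions: M_0 = M_2 = 0.
Solving: M_0 = 0, M_1 = -15/4, M_2 = 0.
On [1, 3], s(t) = 4 - 1·(t - 1) - 15/8·(t - 1)² + 5/16·(t - 1)³.
With (t - 1) = 2/3: s(5/3) = 70/27.

2.5926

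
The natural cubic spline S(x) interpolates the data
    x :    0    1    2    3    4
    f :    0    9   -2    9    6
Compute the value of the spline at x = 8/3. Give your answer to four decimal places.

4.8545

Write m_i for S''(x_i). With h_i = 1, 1, 1, 1 and divided differences Δ_i = 9, -11, 11, -3, the continuity of S' gives the tridiagonal system
  1·m_0 + 4·m_1 + 1·m_2 = 6(Δ_1 - Δ_0) = -120
  1·m_1 + 4·m_2 + 1·m_3 = 6(Δ_2 - Δ_1) = 132
  1·m_2 + 4·m_3 + 1·m_4 = 6(Δ_3 - Δ_2) = -84
Natural end conditions: m_0 = m_4 = 0.
Hence m_0 = 0, m_1 = -603/14, m_2 = 366/7, m_3 = -477/14, m_4 = 0.
On [2, 3], S(x) = -2 - 3/4·(x - 2) + 183/7·(x - 2)² - 403/28·(x - 2)³.
With (x - 2) = 2/3: S(8/3) = 1835/378.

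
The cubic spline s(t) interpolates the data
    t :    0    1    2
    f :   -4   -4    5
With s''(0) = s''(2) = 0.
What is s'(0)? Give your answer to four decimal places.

-2.2500

With m_i denoting the second derivative at x_i, h_i = 1, 1, and Δ_i = (y_(i+1) − y_i)/h_i = 0, 9:
  1·m_0 + 4·m_1 + 1·m_2 = 6(Δ_1 - Δ_0) = 54
Natural end conditions: m_0 = m_2 = 0.
Solving: m_0 = 0, m_1 = 27/2, m_2 = 0.
On [0, 1], s'(t) = b_0 + 2c_0·t + 3d_0·t² with b_0 = Δ_0 - h_0(2m_0 + m_1)/6 = -9/4, c_0 = m_0/2 = 0, d_0 = (m_1 - m_0)/(6h_0) = 9/4. So s'(0) = -9/4.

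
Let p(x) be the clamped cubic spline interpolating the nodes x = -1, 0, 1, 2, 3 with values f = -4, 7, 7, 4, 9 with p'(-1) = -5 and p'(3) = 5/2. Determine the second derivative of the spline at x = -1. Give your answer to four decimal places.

Put M_i = p'' at the i-th knot. Here h = (1, 1, 1, 1) and Δ = (11, 0, -3, 5), so the interior equations h_(i-1)·M_(i-1) + 2(h_(i-1)+h_i)·M_i + h_i·M_(i+1) = 6(Δ_i − Δ_(i-1)) read
  1·M_0 + 4·M_1 + 1·M_2 = 6(Δ_1 - Δ_0) = -66
  1·M_1 + 4·M_2 + 1·M_3 = 6(Δ_2 - Δ_1) = -18
  1·M_2 + 4·M_3 + 1·M_4 = 6(Δ_3 - Δ_2) = 48
Clamped end conditions give two more equations: 2h_0·M_0 + h_0·M_1 = 6(Δ_0 - p'(-1)) = 96 and h_3·M_3 + 2h_3·M_4 = 6(p'(3) - Δ_3) = -15.
Hence M_0 = 3597/56, M_1 = -909/28, M_2 = -3/8, M_3 = 447/28, M_4 = -867/56.

64.2321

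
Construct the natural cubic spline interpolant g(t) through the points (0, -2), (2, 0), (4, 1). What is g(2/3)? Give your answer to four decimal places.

With M_i denoting the second derivative at x_i, h_i = 2, 2, and Δ_i = (y_(i+1) − y_i)/h_i = 1, 1/2:
  2·M_0 + 8·M_1 + 2·M_2 = 6(Δ_1 - Δ_0) = -3
Natural end conditions: M_0 = M_2 = 0.
Solving the tridiagonal system: M_0 = 0, M_1 = -3/8, M_2 = 0.
On [0, 2], g(t) = -2 + 9/8·t + 0·t² - 1/32·t³.
With t = 2/3: g(2/3) = -34/27.

-1.2593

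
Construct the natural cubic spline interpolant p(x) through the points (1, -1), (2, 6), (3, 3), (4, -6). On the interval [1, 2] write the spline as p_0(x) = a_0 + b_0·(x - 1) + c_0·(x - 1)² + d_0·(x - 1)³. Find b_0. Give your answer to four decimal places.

9.2667

With M_i denoting the second derivative at x_i, h_i = 1, 1, 1, and Δ_i = (y_(i+1) − y_i)/h_i = 7, -3, -9:
  1·M_0 + 4·M_1 + 1·M_2 = 6(Δ_1 - Δ_0) = -60
  1·M_1 + 4·M_2 + 1·M_3 = 6(Δ_2 - Δ_1) = -36
Natural end conditions: M_0 = M_3 = 0.
Hence M_0 = 0, M_1 = -68/5, M_2 = -28/5, M_3 = 0.
On [1, 2], with p_0(x) = a_0 + b_0·(x - 1) + c_0·(x - 1)² + d_0·(x - 1)³: c_0 = M_0/2 = 0, d_0 = (M_1 - M_0)/(6h_0) = -34/15, b_0 = Δ_0 - h_0(2M_0 + M_1)/6 = 139/15.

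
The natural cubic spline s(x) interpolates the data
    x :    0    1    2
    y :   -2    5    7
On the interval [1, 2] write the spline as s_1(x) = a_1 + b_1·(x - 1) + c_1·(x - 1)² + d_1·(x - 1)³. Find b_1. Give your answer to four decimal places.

4.5000

Put σ_i = s'' at the i-th knot. Here h = (1, 1) and Δ = (7, 2), so the interior equations h_(i-1)·σ_(i-1) + 2(h_(i-1)+h_i)·σ_i + h_i·σ_(i+1) = 6(Δ_i − Δ_(i-1)) read
  1·σ_0 + 4·σ_1 + 1·σ_2 = 6(Δ_1 - Δ_0) = -30
Natural end conditions: σ_0 = σ_2 = 0.
Solving: σ_0 = 0, σ_1 = -15/2, σ_2 = 0.
On [1, 2], with s_1(x) = a_1 + b_1·(x - 1) + c_1·(x - 1)² + d_1·(x - 1)³: c_1 = σ_1/2 = -15/4, d_1 = (σ_2 - σ_1)/(6h_1) = 5/4, b_1 = Δ_1 - h_1(2σ_1 + σ_2)/6 = 9/2.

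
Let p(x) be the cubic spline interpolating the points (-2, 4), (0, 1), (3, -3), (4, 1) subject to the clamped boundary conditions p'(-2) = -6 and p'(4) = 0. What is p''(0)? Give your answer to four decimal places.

-3.8590

Let M_i = p''(x_i). Step sizes h_i = 2, 3, 1; slopes of the chords Δ_i = (y_(i+1) - y_i)/h_i = -3/2, -4/3, 4.
  2·M_0 + 10·M_1 + 3·M_2 = 6(Δ_1 - Δ_0) = 1
  3·M_1 + 8·M_2 + 1·M_3 = 6(Δ_2 - Δ_1) = 32
Clamped end conditions give two more equations: 2h_0·M_0 + h_0·M_1 = 6(Δ_0 - p'(-2)) = 27 and h_2·M_2 + 2h_2·M_3 = 6(p'(4) - Δ_2) = -24.
Forward elimination and back-substitution give M_0 = 677/78, M_1 = -301/78, M_2 = 289/39, M_3 = -1225/78.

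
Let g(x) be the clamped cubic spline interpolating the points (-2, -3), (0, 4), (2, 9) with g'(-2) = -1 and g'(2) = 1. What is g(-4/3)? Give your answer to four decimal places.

With σ_i denoting the second derivative at x_i, h_i = 2, 2, and Δ_i = (y_(i+1) − y_i)/h_i = 7/2, 5/2:
  2·σ_0 + 8·σ_1 + 2·σ_2 = 6(Δ_1 - Δ_0) = -6
Clamped end conditions give two more equations: 2h_0·σ_0 + h_0·σ_1 = 6(Δ_0 - g'(-2)) = 27 and h_1·σ_1 + 2h_1·σ_2 = 6(g'(2) - Δ_1) = -9.
Hence σ_0 = 8, σ_1 = -5/2, σ_2 = -1.
On [-2, 0], g(x) = -3 - 1·(x + 2) + 4·(x + 2)² - 7/8·(x + 2)³.
With (x + 2) = 2/3: g(-4/3) = -58/27.

-2.1481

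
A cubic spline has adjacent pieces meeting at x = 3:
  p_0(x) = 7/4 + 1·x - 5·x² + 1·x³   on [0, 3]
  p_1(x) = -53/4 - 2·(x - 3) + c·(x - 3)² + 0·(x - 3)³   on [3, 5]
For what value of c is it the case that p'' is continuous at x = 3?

4

p_0''(x) = -10 + 6·x, so p_0''(3) = 8. On the right, p_1''(3) = 2c, so c = 4.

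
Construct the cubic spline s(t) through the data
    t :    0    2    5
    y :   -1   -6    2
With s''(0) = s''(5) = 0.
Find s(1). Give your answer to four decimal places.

-4.2750

Let m_i = s''(x_i). Step sizes h_i = 2, 3; slopes of the chords Δ_i = (y_(i+1) - y_i)/h_i = -5/2, 8/3.
  2·m_0 + 10·m_1 + 3·m_2 = 6(Δ_1 - Δ_0) = 31
Natural end conditions: m_0 = m_2 = 0.
Solving: m_0 = 0, m_1 = 31/10, m_2 = 0.
On [0, 2], s(t) = -1 - 53/15·t + 0·t² + 31/120·t³.
With t = 1: s(1) = -171/40.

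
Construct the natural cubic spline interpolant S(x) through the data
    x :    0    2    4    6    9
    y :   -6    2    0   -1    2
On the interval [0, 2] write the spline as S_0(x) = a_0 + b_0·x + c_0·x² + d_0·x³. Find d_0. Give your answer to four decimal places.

-0.3380

Put σ_i = S'' at the i-th knot. Here h = (2, 2, 2, 3) and Δ = (4, -1, -1/2, 1), so the interior equations h_(i-1)·σ_(i-1) + 2(h_(i-1)+h_i)·σ_i + h_i·σ_(i+1) = 6(Δ_i − Δ_(i-1)) read
  2·σ_0 + 8·σ_1 + 2·σ_2 = 6(Δ_1 - Δ_0) = -30
  2·σ_1 + 8·σ_2 + 2·σ_3 = 6(Δ_2 - Δ_1) = 3
  2·σ_2 + 10·σ_3 + 3·σ_4 = 6(Δ_3 - Δ_2) = 9
Natural end conditions: σ_0 = σ_4 = 0.
Solving the tridiagonal system: σ_0 = 0, σ_1 = -288/71, σ_2 = 87/71, σ_3 = 93/142, σ_4 = 0.
On [0, 2], with S_0(x) = a_0 + b_0·x + c_0·x² + d_0·x³: c_0 = σ_0/2 = 0, d_0 = (σ_1 - σ_0)/(6h_0) = -24/71, b_0 = Δ_0 - h_0(2σ_0 + σ_1)/6 = 380/71.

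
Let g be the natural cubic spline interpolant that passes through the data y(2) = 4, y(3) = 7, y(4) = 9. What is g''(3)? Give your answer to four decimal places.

-1.5000

Write M_i for g''(x_i). With h_i = 1, 1 and divided differences Δ_i = 3, 2, the continuity of g' gives the tridiagonal system
  1·M_0 + 4·M_1 + 1·M_2 = 6(Δ_1 - Δ_0) = -6
Natural end conditions: M_0 = M_2 = 0.
Forward elimination and back-substitution give M_0 = 0, M_1 = -3/2, M_2 = 0.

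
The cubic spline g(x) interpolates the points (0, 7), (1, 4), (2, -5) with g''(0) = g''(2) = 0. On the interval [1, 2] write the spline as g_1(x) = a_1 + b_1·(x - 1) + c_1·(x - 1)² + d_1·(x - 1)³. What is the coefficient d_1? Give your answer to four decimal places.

Let σ_i = g''(x_i). Step sizes h_i = 1, 1; slopes of the chords Δ_i = (y_(i+1) - y_i)/h_i = -3, -9.
  1·σ_0 + 4·σ_1 + 1·σ_2 = 6(Δ_1 - Δ_0) = -36
Natural end conditions: σ_0 = σ_2 = 0.
Forward elimination and back-substitution give σ_0 = 0, σ_1 = -9, σ_2 = 0.
On [1, 2], with g_1(x) = a_1 + b_1·(x - 1) + c_1·(x - 1)² + d_1·(x - 1)³: c_1 = σ_1/2 = -9/2, d_1 = (σ_2 - σ_1)/(6h_1) = 3/2, b_1 = Δ_1 - h_1(2σ_1 + σ_2)/6 = -6.

1.5000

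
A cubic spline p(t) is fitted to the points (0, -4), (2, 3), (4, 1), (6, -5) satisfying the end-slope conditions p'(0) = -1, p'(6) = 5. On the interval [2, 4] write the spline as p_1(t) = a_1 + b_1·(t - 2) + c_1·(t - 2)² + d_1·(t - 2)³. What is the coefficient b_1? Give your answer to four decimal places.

With M_i denoting the second derivative at x_i, h_i = 2, 2, 2, and Δ_i = (y_(i+1) − y_i)/h_i = 7/2, -1, -3:
  2·M_0 + 8·M_1 + 2·M_2 = 6(Δ_1 - Δ_0) = -27
  2·M_1 + 8·M_2 + 2·M_3 = 6(Δ_2 - Δ_1) = -12
Clamped end conditions give two more equations: 2h_0·M_0 + h_0·M_1 = 6(Δ_0 - p'(0)) = 27 and h_2·M_2 + 2h_2·M_3 = 6(p'(6) - Δ_2) = 48.
Hence M_0 = 91/10, M_1 = -47/10, M_2 = -19/5, M_3 = 139/10.
On [2, 4], with p_1(t) = a_1 + b_1·(t - 2) + c_1·(t - 2)² + d_1·(t - 2)³: c_1 = M_1/2 = -47/20, d_1 = (M_2 - M_1)/(6h_1) = 3/40, b_1 = Δ_1 - h_1(2M_1 + M_2)/6 = 17/5.

3.4000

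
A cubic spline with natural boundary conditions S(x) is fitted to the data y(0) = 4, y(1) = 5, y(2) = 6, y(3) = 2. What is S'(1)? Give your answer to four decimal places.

1.6667

With m_i denoting the second derivative at x_i, h_i = 1, 1, 1, and Δ_i = (y_(i+1) − y_i)/h_i = 1, 1, -4:
  1·m_0 + 4·m_1 + 1·m_2 = 6(Δ_1 - Δ_0) = 0
  1·m_1 + 4·m_2 + 1·m_3 = 6(Δ_2 - Δ_1) = -30
Natural end conditions: m_0 = m_3 = 0.
Solving the tridiagonal system: m_0 = 0, m_1 = 2, m_2 = -8, m_3 = 0.
On [1, 2], S'(x) = b_1 + 2c_1·(x - 1) + 3d_1·(x - 1)² with b_1 = Δ_1 - h_1(2m_1 + m_2)/6 = 5/3, c_1 = m_1/2 = 1, d_1 = (m_2 - m_1)/(6h_1) = -5/3. So S'(1) = 5/3.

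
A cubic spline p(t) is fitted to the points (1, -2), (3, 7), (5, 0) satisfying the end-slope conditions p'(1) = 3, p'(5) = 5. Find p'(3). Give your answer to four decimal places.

-1.2500

Let M_i = p''(x_i). Step sizes h_i = 2, 2; slopes of the chords Δ_i = (y_(i+1) - y_i)/h_i = 9/2, -7/2.
  2·M_0 + 8·M_1 + 2·M_2 = 6(Δ_1 - Δ_0) = -48
Clamped end conditions give two more equations: 2h_0·M_0 + h_0·M_1 = 6(Δ_0 - p'(1)) = 9 and h_1·M_1 + 2h_1·M_2 = 6(p'(5) - Δ_1) = 51.
Solving the tridiagonal system: M_0 = 35/4, M_1 = -13, M_2 = 77/4.
On [3, 5], p'(t) = b_1 + 2c_1·(t - 3) + 3d_1·(t - 3)² with b_1 = Δ_1 - h_1(2M_1 + M_2)/6 = -5/4, c_1 = M_1/2 = -13/2, d_1 = (M_2 - M_1)/(6h_1) = 43/16. So p'(3) = -5/4.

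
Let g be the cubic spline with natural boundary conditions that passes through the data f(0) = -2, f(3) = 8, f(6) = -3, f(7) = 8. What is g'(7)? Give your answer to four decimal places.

13.2644

Put M_i = g'' at the i-th knot. Here h = (3, 3, 1) and Δ = (10/3, -11/3, 11), so the interior equations h_(i-1)·M_(i-1) + 2(h_(i-1)+h_i)·M_i + h_i·M_(i+1) = 6(Δ_i − Δ_(i-1)) read
  3·M_0 + 12·M_1 + 3·M_2 = 6(Δ_1 - Δ_0) = -42
  3·M_1 + 8·M_2 + 1·M_3 = 6(Δ_2 - Δ_1) = 88
Natural end conditions: M_0 = M_3 = 0.
Solving: M_0 = 0, M_1 = -200/29, M_2 = 394/29, M_3 = 0.
On [6, 7], g'(x) = b_2 + 2c_2·(x - 6) + 3d_2·(x - 6)² with b_2 = Δ_2 - h_2(2M_2 + M_3)/6 = 563/87, c_2 = M_2/2 = 197/29, d_2 = (M_3 - M_2)/(6h_2) = -197/87. So g'(7) = 1154/87.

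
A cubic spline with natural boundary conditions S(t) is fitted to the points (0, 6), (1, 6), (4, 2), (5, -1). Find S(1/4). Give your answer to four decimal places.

Put σ_i = S'' at the i-th knot. Here h = (1, 3, 1) and Δ = (0, -4/3, -3), so the interior equations h_(i-1)·σ_(i-1) + 2(h_(i-1)+h_i)·σ_i + h_i·σ_(i+1) = 6(Δ_i − Δ_(i-1)) read
  1·σ_0 + 8·σ_1 + 3·σ_2 = 6(Δ_1 - Δ_0) = -8
  3·σ_1 + 8·σ_2 + 1·σ_3 = 6(Δ_2 - Δ_1) = -10
Natural end conditions: σ_0 = σ_3 = 0.
Hence σ_0 = 0, σ_1 = -34/55, σ_2 = -56/55, σ_3 = 0.
On [0, 1], S(t) = 6 + 17/165·t + 0·t² - 17/165·t³.
With t = 1/4: S(1/4) = 4241/704.

6.0241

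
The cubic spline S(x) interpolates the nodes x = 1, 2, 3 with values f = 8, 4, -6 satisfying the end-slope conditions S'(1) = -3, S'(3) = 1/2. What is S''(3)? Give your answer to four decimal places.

42.2500

Write M_i for S''(x_i). With h_i = 1, 1 and divided differences Δ_i = -4, -10, the continuity of S' gives the tridiagonal system
  1·M_0 + 4·M_1 + 1·M_2 = 6(Δ_1 - Δ_0) = -36
Clamped end conditions give two more equations: 2h_0·M_0 + h_0·M_1 = 6(Δ_0 - S'(1)) = -6 and h_1·M_1 + 2h_1·M_2 = 6(S'(3) - Δ_1) = 63.
Solving: M_0 = 31/4, M_1 = -43/2, M_2 = 169/4.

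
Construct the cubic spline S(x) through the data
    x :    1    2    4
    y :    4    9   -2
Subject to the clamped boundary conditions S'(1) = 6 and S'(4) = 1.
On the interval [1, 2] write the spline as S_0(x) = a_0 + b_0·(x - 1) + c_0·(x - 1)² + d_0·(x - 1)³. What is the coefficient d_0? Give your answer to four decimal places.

With σ_i denoting the second derivative at x_i, h_i = 1, 2, and Δ_i = (y_(i+1) − y_i)/h_i = 5, -11/2:
  1·σ_0 + 6·σ_1 + 2·σ_2 = 6(Δ_1 - Δ_0) = -63
Clamped end conditions give two more equations: 2h_0·σ_0 + h_0·σ_1 = 6(Δ_0 - S'(1)) = -6 and h_1·σ_1 + 2h_1·σ_2 = 6(S'(4) - Δ_1) = 39.
Solving: σ_0 = 35/6, σ_1 = -53/3, σ_2 = 223/12.
On [1, 2], with S_0(x) = a_0 + b_0·(x - 1) + c_0·(x - 1)² + d_0·(x - 1)³: c_0 = σ_0/2 = 35/12, d_0 = (σ_1 - σ_0)/(6h_0) = -47/12, b_0 = Δ_0 - h_0(2σ_0 + σ_1)/6 = 6.

-3.9167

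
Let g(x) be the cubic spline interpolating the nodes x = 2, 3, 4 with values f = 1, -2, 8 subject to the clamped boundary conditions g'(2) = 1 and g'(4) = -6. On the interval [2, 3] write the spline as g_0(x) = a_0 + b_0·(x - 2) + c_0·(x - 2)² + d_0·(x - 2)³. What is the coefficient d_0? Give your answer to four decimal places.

13.5000

With m_i denoting the second derivative at x_i, h_i = 1, 1, and Δ_i = (y_(i+1) − y_i)/h_i = -3, 10:
  1·m_0 + 4·m_1 + 1·m_2 = 6(Δ_1 - Δ_0) = 78
Clamped end conditions give two more equations: 2h_0·m_0 + h_0·m_1 = 6(Δ_0 - g'(2)) = -24 and h_1·m_1 + 2h_1·m_2 = 6(g'(4) - Δ_1) = -96.
Solving the tridiagonal system: m_0 = -35, m_1 = 46, m_2 = -71.
On [2, 3], with g_0(x) = a_0 + b_0·(x - 2) + c_0·(x - 2)² + d_0·(x - 2)³: c_0 = m_0/2 = -35/2, d_0 = (m_1 - m_0)/(6h_0) = 27/2, b_0 = Δ_0 - h_0(2m_0 + m_1)/6 = 1.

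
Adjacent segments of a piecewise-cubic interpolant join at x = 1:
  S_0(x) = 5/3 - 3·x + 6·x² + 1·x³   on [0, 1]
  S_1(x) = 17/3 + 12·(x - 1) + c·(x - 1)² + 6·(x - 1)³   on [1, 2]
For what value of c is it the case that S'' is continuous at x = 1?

S_0''(x) = 12 + 6·x, so S_0''(1) = 18. On the right, S_1''(1) = 2c, so c = 9.

9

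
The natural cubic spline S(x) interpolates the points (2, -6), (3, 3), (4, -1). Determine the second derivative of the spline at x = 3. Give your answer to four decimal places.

-19.5000

With M_i denoting the second derivative at x_i, h_i = 1, 1, and Δ_i = (y_(i+1) − y_i)/h_i = 9, -4:
  1·M_0 + 4·M_1 + 1·M_2 = 6(Δ_1 - Δ_0) = -78
Natural end conditions: M_0 = M_2 = 0.
Solving: M_0 = 0, M_1 = -39/2, M_2 = 0.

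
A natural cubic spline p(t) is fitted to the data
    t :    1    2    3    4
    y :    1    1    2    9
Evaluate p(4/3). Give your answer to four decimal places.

With σ_i denoting the second derivative at x_i, h_i = 1, 1, 1, and Δ_i = (y_(i+1) − y_i)/h_i = 0, 1, 7:
  1·σ_0 + 4·σ_1 + 1·σ_2 = 6(Δ_1 - Δ_0) = 6
  1·σ_1 + 4·σ_2 + 1·σ_3 = 6(Δ_2 - Δ_1) = 36
Natural end conditions: σ_0 = σ_3 = 0.
Hence σ_0 = 0, σ_1 = -4/5, σ_2 = 46/5, σ_3 = 0.
On [1, 2], p(t) = 1 + 2/15·(t - 1) + 0·(t - 1)² - 2/15·(t - 1)³.
With (t - 1) = 1/3: p(4/3) = 421/405.

1.0395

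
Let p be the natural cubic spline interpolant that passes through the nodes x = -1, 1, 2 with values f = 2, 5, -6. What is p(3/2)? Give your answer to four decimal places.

Put σ_i = p'' at the i-th knot. Here h = (2, 1) and Δ = (3/2, -11), so the interior equations h_(i-1)·σ_(i-1) + 2(h_(i-1)+h_i)·σ_i + h_i·σ_(i+1) = 6(Δ_i − Δ_(i-1)) read
  2·σ_0 + 6·σ_1 + 1·σ_2 = 6(Δ_1 - Δ_0) = -75
Natural end conditions: σ_0 = σ_2 = 0.
Hence σ_0 = 0, σ_1 = -25/2, σ_2 = 0.
On [1, 2], p(x) = 5 - 41/6·(x - 1) - 25/4·(x - 1)² + 25/12·(x - 1)³.
With (x - 1) = 1/2: p(3/2) = 9/32.

0.2813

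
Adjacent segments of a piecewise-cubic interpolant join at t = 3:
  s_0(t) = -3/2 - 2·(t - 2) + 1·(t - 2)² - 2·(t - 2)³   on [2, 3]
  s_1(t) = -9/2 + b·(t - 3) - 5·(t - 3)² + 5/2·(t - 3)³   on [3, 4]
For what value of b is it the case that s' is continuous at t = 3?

-6

s_0'(t) = -2 + 2·(t - 2) - 6·(t - 2)², so s_0'(3) = -6. On the right, s_1'(3) = b, so b = -6.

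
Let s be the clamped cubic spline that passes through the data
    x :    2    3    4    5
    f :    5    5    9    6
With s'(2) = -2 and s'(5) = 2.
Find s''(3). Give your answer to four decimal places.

10.6667

Write M_i for s''(x_i). With h_i = 1, 1, 1 and divided differences Δ_i = 0, 4, -3, the continuity of s' gives the tridiagonal system
  1·M_0 + 4·M_1 + 1·M_2 = 6(Δ_1 - Δ_0) = 24
  1·M_1 + 4·M_2 + 1·M_3 = 6(Δ_2 - Δ_1) = -42
Clamped end conditions give two more equations: 2h_0·M_0 + h_0·M_1 = 6(Δ_0 - s'(2)) = 12 and h_2·M_2 + 2h_2·M_3 = 6(s'(5) - Δ_2) = 30.
Solving the tridiagonal system: M_0 = 2/3, M_1 = 32/3, M_2 = -58/3, M_3 = 74/3.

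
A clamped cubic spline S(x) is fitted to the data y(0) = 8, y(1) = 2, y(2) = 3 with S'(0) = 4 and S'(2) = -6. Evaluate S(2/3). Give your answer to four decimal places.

Write M_i for S''(x_i). With h_i = 1, 1 and divided differences Δ_i = -6, 1, the continuity of S' gives the tridiagonal system
  1·M_0 + 4·M_1 + 1·M_2 = 6(Δ_1 - Δ_0) = 42
Clamped end conditions give two more equations: 2h_0·M_0 + h_0·M_1 = 6(Δ_0 - S'(0)) = -60 and h_1·M_1 + 2h_1·M_2 = 6(S'(2) - Δ_1) = -42.
Hence M_0 = -91/2, M_1 = 31, M_2 = -73/2.
On [0, 1], S(x) = 8 + 4·x - 91/4·x² + 51/4·x³.
With x = 2/3: S(2/3) = 13/3.

4.3333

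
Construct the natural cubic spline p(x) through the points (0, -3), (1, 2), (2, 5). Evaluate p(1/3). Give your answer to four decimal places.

Let M_i = p''(x_i). Step sizes h_i = 1, 1; slopes of the chords Δ_i = (y_(i+1) - y_i)/h_i = 5, 3.
  1·M_0 + 4·M_1 + 1·M_2 = 6(Δ_1 - Δ_0) = -12
Natural end conditions: M_0 = M_2 = 0.
Solving the tridiagonal system: M_0 = 0, M_1 = -3, M_2 = 0.
On [0, 1], p(x) = -3 + 11/2·x + 0·x² - 1/2·x³.
With x = 1/3: p(1/3) = -32/27.

-1.1852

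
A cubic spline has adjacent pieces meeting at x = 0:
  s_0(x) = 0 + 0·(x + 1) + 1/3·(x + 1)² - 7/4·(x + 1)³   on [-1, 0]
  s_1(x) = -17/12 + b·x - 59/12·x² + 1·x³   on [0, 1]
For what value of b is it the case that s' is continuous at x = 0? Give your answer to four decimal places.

-4.5833

s_0'(x) = 0 + 2/3·(x + 1) - 21/4·(x + 1)², so s_0'(0) = -55/12. On the right, s_1'(0) = b, so b = -55/12.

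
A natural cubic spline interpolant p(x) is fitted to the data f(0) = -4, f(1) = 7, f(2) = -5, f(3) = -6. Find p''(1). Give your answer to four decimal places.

Put m_i = p'' at the i-th knot. Here h = (1, 1, 1) and Δ = (11, -12, -1), so the interior equations h_(i-1)·m_(i-1) + 2(h_(i-1)+h_i)·m_i + h_i·m_(i+1) = 6(Δ_i − Δ_(i-1)) read
  1·m_0 + 4·m_1 + 1·m_2 = 6(Δ_1 - Δ_0) = -138
  1·m_1 + 4·m_2 + 1·m_3 = 6(Δ_2 - Δ_1) = 66
Natural end conditions: m_0 = m_3 = 0.
Solving the tridiagonal system: m_0 = 0, m_1 = -206/5, m_2 = 134/5, m_3 = 0.

-41.2000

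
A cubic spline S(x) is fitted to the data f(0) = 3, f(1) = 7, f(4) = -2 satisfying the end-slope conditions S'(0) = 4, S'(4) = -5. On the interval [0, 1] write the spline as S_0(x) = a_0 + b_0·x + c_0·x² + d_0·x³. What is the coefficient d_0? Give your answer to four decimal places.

Put M_i = S'' at the i-th knot. Here h = (1, 3) and Δ = (4, -3), so the interior equations h_(i-1)·M_(i-1) + 2(h_(i-1)+h_i)·M_i + h_i·M_(i+1) = 6(Δ_i − Δ_(i-1)) read
  1·M_0 + 8·M_1 + 3·M_2 = 6(Δ_1 - Δ_0) = -42
Clamped end conditions give two more equations: 2h_0·M_0 + h_0·M_1 = 6(Δ_0 - S'(0)) = 0 and h_1·M_1 + 2h_1·M_2 = 6(S'(4) - Δ_1) = -12.
Solving the tridiagonal system: M_0 = 3, M_1 = -6, M_2 = 1.
On [0, 1], with S_0(x) = a_0 + b_0·x + c_0·x² + d_0·x³: c_0 = M_0/2 = 3/2, d_0 = (M_1 - M_0)/(6h_0) = -3/2, b_0 = Δ_0 - h_0(2M_0 + M_1)/6 = 4.

-1.5000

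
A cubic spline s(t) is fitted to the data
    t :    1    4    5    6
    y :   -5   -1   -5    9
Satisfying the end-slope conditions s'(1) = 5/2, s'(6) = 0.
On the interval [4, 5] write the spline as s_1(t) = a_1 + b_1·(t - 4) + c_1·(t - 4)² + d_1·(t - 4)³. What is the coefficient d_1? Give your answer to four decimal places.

9.6034

Let m_i = s''(x_i). Step sizes h_i = 3, 1, 1; slopes of the chords Δ_i = (y_(i+1) - y_i)/h_i = 4/3, -4, 14.
  3·m_0 + 8·m_1 + 1·m_2 = 6(Δ_1 - Δ_0) = -32
  1·m_1 + 4·m_2 + 1·m_3 = 6(Δ_2 - Δ_1) = 108
Clamped end conditions give two more equations: 2h_0·m_0 + h_0·m_1 = 6(Δ_0 - s'(1)) = -7 and h_2·m_2 + 2h_2·m_3 = 6(s'(6) - Δ_2) = -84.
Hence m_0 = 398/87, m_1 = -333/29, m_2 = 1338/29, m_3 = -1887/29.
On [4, 5], with s_1(t) = a_1 + b_1·(t - 4) + c_1·(t - 4)² + d_1·(t - 4)³: c_1 = m_1/2 = -333/58, d_1 = (m_2 - m_1)/(6h_1) = 557/58, b_1 = Δ_1 - h_1(2m_1 + m_2)/6 = -228/29.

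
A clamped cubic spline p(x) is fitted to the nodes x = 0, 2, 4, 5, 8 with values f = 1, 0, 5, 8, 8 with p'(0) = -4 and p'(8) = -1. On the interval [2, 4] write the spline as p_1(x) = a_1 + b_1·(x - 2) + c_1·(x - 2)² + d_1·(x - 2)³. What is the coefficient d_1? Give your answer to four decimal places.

Let M_i = p''(x_i). Step sizes h_i = 2, 2, 1, 3; slopes of the chords Δ_i = (y_(i+1) - y_i)/h_i = -1/2, 5/2, 3, 0.
  2·M_0 + 8·M_1 + 2·M_2 = 6(Δ_1 - Δ_0) = 18
  2·M_1 + 6·M_2 + 1·M_3 = 6(Δ_2 - Δ_1) = 3
  1·M_2 + 8·M_3 + 3·M_4 = 6(Δ_3 - Δ_2) = -18
Clamped end conditions give two more equations: 2h_0·M_0 + h_0·M_1 = 6(Δ_0 - p'(0)) = 21 and h_3·M_3 + 2h_3·M_4 = 6(p'(8) - Δ_3) = -6.
Solving the tridiagonal system: M_0 = 24/5, M_1 = 9/10, M_2 = 3/5, M_3 = -12/5, M_4 = 1/5.
On [2, 4], with p_1(x) = a_1 + b_1·(x - 2) + c_1·(x - 2)² + d_1·(x - 2)³: c_1 = M_1/2 = 9/20, d_1 = (M_2 - M_1)/(6h_1) = -1/40, b_1 = Δ_1 - h_1(2M_1 + M_2)/6 = 17/10.

-0.0250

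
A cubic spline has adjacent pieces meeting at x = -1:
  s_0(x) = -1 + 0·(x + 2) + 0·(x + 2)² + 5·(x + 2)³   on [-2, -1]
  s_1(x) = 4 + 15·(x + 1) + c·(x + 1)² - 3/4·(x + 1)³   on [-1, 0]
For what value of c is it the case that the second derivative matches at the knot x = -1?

s_0''(x) = 0 + 30·(x + 2), so s_0''(-1) = 30. On the right, s_1''(-1) = 2c, so c = 15.

15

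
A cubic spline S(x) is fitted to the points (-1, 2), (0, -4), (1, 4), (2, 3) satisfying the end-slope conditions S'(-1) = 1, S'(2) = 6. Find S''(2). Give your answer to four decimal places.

37.3333

Let σ_i = S''(x_i). Step sizes h_i = 1, 1, 1; slopes of the chords Δ_i = (y_(i+1) - y_i)/h_i = -6, 8, -1.
  1·σ_0 + 4·σ_1 + 1·σ_2 = 6(Δ_1 - Δ_0) = 84
  1·σ_1 + 4·σ_2 + 1·σ_3 = 6(Δ_2 - Δ_1) = -54
Clamped end conditions give two more equations: 2h_0·σ_0 + h_0·σ_1 = 6(Δ_0 - S'(-1)) = -42 and h_2·σ_2 + 2h_2·σ_3 = 6(S'(2) - Δ_2) = 42.
Solving the tridiagonal system: σ_0 = -122/3, σ_1 = 118/3, σ_2 = -98/3, σ_3 = 112/3.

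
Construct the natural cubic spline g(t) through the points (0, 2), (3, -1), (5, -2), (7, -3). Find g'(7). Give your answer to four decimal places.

Let σ_i = g''(x_i). Step sizes h_i = 3, 2, 2; slopes of the chords Δ_i = (y_(i+1) - y_i)/h_i = -1, -1/2, -1/2.
  3·σ_0 + 10·σ_1 + 2·σ_2 = 6(Δ_1 - Δ_0) = 3
  2·σ_1 + 8·σ_2 + 2·σ_3 = 6(Δ_2 - Δ_1) = 0
Natural end conditions: σ_0 = σ_3 = 0.
Forward elimination and back-substitution give σ_0 = 0, σ_1 = 6/19, σ_2 = -3/38, σ_3 = 0.
On [5, 7], g'(t) = b_2 + 2c_2·(t - 5) + 3d_2·(t - 5)² with b_2 = Δ_2 - h_2(2σ_2 + σ_3)/6 = -17/38, c_2 = σ_2/2 = -3/76, d_2 = (σ_3 - σ_2)/(6h_2) = 1/152. So g'(7) = -10/19.

-0.5263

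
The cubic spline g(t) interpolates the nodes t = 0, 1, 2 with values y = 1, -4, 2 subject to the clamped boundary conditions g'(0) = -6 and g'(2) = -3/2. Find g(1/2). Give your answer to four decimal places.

-2.5781

Put m_i = g'' at the i-th knot. Here h = (1, 1) and Δ = (-5, 6), so the interior equations h_(i-1)·m_(i-1) + 2(h_(i-1)+h_i)·m_i + h_i·m_(i+1) = 6(Δ_i − Δ_(i-1)) read
  1·m_0 + 4·m_1 + 1·m_2 = 6(Δ_1 - Δ_0) = 66
Clamped end conditions give two more equations: 2h_0·m_0 + h_0·m_1 = 6(Δ_0 - g'(0)) = 6 and h_1·m_1 + 2h_1·m_2 = 6(g'(2) - Δ_1) = -45.
Hence m_0 = -45/4, m_1 = 57/2, m_2 = -147/4.
On [0, 1], g(t) = 1 - 6·t - 45/8·t² + 53/8·t³.
With t = 1/2: g(1/2) = -165/64.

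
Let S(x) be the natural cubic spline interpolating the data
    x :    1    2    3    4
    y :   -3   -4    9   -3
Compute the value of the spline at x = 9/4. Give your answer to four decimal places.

-0.7406

With m_i denoting the second derivative at x_i, h_i = 1, 1, 1, and Δ_i = (y_(i+1) − y_i)/h_i = -1, 13, -12:
  1·m_0 + 4·m_1 + 1·m_2 = 6(Δ_1 - Δ_0) = 84
  1·m_1 + 4·m_2 + 1·m_3 = 6(Δ_2 - Δ_1) = -150
Natural end conditions: m_0 = m_3 = 0.
Hence m_0 = 0, m_1 = 162/5, m_2 = -228/5, m_3 = 0.
On [2, 3], S(x) = -4 + 49/5·(x - 2) + 81/5·(x - 2)² - 13·(x - 2)³.
With (x - 2) = 1/4: S(9/4) = -237/320.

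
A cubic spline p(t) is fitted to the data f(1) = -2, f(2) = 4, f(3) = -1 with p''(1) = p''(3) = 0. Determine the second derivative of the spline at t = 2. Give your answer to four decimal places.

Let m_i = p''(x_i). Step sizes h_i = 1, 1; slopes of the chords Δ_i = (y_(i+1) - y_i)/h_i = 6, -5.
  1·m_0 + 4·m_1 + 1·m_2 = 6(Δ_1 - Δ_0) = -66
Natural end conditions: m_0 = m_2 = 0.
Hence m_0 = 0, m_1 = -33/2, m_2 = 0.

-16.5000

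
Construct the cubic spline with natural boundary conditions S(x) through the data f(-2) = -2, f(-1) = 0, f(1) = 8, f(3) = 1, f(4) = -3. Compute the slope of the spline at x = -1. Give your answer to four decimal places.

Put m_i = S'' at the i-th knot. Here h = (1, 2, 2, 1) and Δ = (2, 4, -7/2, -4), so the interior equations h_(i-1)·m_(i-1) + 2(h_(i-1)+h_i)·m_i + h_i·m_(i+1) = 6(Δ_i − Δ_(i-1)) read
  1·m_0 + 6·m_1 + 2·m_2 = 6(Δ_1 - Δ_0) = 12
  2·m_1 + 8·m_2 + 2·m_3 = 6(Δ_2 - Δ_1) = -45
  2·m_2 + 6·m_3 + 1·m_4 = 6(Δ_3 - Δ_2) = -3
Natural end conditions: m_0 = m_4 = 0.
Forward elimination and back-substitution give m_0 = 0, m_1 = 22/5, m_2 = -36/5, m_3 = 19/10, m_4 = 0.
On [-1, 1], S'(x) = b_1 + 2c_1·(x + 1) + 3d_1·(x + 1)² with b_1 = Δ_1 - h_1(2m_1 + m_2)/6 = 52/15, c_1 = m_1/2 = 11/5, d_1 = (m_2 - m_1)/(6h_1) = -29/30. So S'(-1) = 52/15.

3.4667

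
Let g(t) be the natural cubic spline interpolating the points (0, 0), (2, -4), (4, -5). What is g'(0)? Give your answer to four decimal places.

-2.3750

Put M_i = g'' at the i-th knot. Here h = (2, 2) and Δ = (-2, -1/2), so the interior equations h_(i-1)·M_(i-1) + 2(h_(i-1)+h_i)·M_i + h_i·M_(i+1) = 6(Δ_i − Δ_(i-1)) read
  2·M_0 + 8·M_1 + 2·M_2 = 6(Δ_1 - Δ_0) = 9
Natural end conditions: M_0 = M_2 = 0.
Solving: M_0 = 0, M_1 = 9/8, M_2 = 0.
On [0, 2], g'(t) = b_0 + 2c_0·t + 3d_0·t² with b_0 = Δ_0 - h_0(2M_0 + M_1)/6 = -19/8, c_0 = M_0/2 = 0, d_0 = (M_1 - M_0)/(6h_0) = 3/32. So g'(0) = -19/8.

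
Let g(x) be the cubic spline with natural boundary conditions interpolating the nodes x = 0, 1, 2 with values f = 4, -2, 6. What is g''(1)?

21

Write m_i for g''(x_i). With h_i = 1, 1 and divided differences Δ_i = -6, 8, the continuity of g' gives the tridiagonal system
  1·m_0 + 4·m_1 + 1·m_2 = 6(Δ_1 - Δ_0) = 84
Natural end conditions: m_0 = m_2 = 0.
Forward elimination and back-substitution give m_0 = 0, m_1 = 21, m_2 = 0.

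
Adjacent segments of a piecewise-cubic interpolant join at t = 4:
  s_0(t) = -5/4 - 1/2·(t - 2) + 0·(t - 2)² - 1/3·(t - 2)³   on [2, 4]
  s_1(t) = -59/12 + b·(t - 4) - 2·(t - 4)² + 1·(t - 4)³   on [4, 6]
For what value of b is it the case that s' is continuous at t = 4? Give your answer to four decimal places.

-4.5000

s_0'(t) = -1/2 + 0·(t - 2) - 1·(t - 2)², so s_0'(4) = -9/2. On the right, s_1'(4) = b, so b = -9/2.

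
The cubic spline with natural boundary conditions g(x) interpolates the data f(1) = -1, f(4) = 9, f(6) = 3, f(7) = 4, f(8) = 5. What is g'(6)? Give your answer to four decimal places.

Let m_i = g''(x_i). Step sizes h_i = 3, 2, 1, 1; slopes of the chords Δ_i = (y_(i+1) - y_i)/h_i = 10/3, -3, 1, 1.
  3·m_0 + 10·m_1 + 2·m_2 = 6(Δ_1 - Δ_0) = -38
  2·m_1 + 6·m_2 + 1·m_3 = 6(Δ_2 - Δ_1) = 24
  1·m_2 + 4·m_3 + 1·m_4 = 6(Δ_3 - Δ_2) = 0
Natural end conditions: m_0 = m_4 = 0.
Forward elimination and back-substitution give m_0 = 0, m_1 = -533/107, m_2 = 632/107, m_3 = -158/107, m_4 = 0.
On [6, 7], g'(x) = b_2 + 2c_2·(x - 6) + 3d_2·(x - 6)² with b_2 = Δ_2 - h_2(2m_2 + m_3)/6 = -232/321, c_2 = m_2/2 = 316/107, d_2 = (m_3 - m_2)/(6h_2) = -395/321. So g'(6) = -232/321.

-0.7227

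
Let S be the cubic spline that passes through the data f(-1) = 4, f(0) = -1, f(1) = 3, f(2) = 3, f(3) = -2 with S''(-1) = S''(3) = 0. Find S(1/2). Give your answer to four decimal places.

0.5580

With M_i denoting the second derivative at x_i, h_i = 1, 1, 1, 1, and Δ_i = (y_(i+1) − y_i)/h_i = -5, 4, 0, -5:
  1·M_0 + 4·M_1 + 1·M_2 = 6(Δ_1 - Δ_0) = 54
  1·M_1 + 4·M_2 + 1·M_3 = 6(Δ_2 - Δ_1) = -24
  1·M_2 + 4·M_3 + 1·M_4 = 6(Δ_3 - Δ_2) = -30
Natural end conditions: M_0 = M_4 = 0.
Hence M_0 = 0, M_1 = 219/14, M_2 = -60/7, M_3 = -75/14, M_4 = 0.
On [0, 1], S(x) = -1 + 3/14·x + 219/28·x² - 113/28·x³.
With x = 1/2: S(1/2) = 125/224.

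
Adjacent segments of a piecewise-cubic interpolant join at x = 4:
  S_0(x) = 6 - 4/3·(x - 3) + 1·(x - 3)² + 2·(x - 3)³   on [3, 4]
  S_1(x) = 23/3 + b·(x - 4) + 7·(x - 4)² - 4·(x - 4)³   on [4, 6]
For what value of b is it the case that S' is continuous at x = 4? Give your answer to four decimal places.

6.6667

S_0'(x) = -4/3 + 2·(x - 3) + 6·(x - 3)², so S_0'(4) = 20/3. On the right, S_1'(4) = b, so b = 20/3.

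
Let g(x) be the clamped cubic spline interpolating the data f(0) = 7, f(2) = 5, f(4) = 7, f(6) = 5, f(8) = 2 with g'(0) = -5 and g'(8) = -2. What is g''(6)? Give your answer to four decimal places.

Write m_i for g''(x_i). With h_i = 2, 2, 2, 2 and divided differences Δ_i = -1, 1, -1, -3/2, the continuity of g' gives the tridiagonal system
  2·m_0 + 8·m_1 + 2·m_2 = 6(Δ_1 - Δ_0) = 12
  2·m_1 + 8·m_2 + 2·m_3 = 6(Δ_2 - Δ_1) = -12
  2·m_2 + 8·m_3 + 2·m_4 = 6(Δ_3 - Δ_2) = -3
Clamped end conditions give two more equations: 2h_0·m_0 + h_0·m_1 = 6(Δ_0 - g'(0)) = 24 and h_3·m_3 + 2h_3·m_4 = 6(g'(8) - Δ_3) = -3.
Solving the tridiagonal system: m_0 = 645/112, m_1 = 27/56, m_2 = -27/16, m_3 = 15/56, m_4 = -99/112.

0.2679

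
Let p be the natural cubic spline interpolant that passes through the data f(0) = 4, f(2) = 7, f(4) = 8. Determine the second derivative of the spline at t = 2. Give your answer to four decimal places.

-0.7500

Write σ_i for p''(x_i). With h_i = 2, 2 and divided differences Δ_i = 3/2, 1/2, the continuity of p' gives the tridiagonal system
  2·σ_0 + 8·σ_1 + 2·σ_2 = 6(Δ_1 - Δ_0) = -6
Natural end conditions: σ_0 = σ_2 = 0.
Forward elimination and back-substitution give σ_0 = 0, σ_1 = -3/4, σ_2 = 0.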